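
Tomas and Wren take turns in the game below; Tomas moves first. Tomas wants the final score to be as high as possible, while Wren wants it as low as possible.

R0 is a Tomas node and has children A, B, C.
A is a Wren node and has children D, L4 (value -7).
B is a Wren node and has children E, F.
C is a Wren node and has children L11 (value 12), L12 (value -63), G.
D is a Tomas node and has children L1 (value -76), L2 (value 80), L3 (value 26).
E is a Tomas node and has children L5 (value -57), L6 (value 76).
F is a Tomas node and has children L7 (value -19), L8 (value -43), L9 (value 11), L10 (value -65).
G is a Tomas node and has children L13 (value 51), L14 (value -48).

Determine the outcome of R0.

11

D (Tomas): max(-76, 80, 26) = 80
A (Wren): min(80, -7) = -7
E (Tomas): max(-57, 76) = 76
F (Tomas): max(-19, -43, 11, -65) = 11
B (Wren): min(76, 11) = 11
G (Tomas): max(51, -48) = 51
C (Wren): min(12, -63, 51) = -63
R0 (Tomas): max(-7, 11, -63) = 11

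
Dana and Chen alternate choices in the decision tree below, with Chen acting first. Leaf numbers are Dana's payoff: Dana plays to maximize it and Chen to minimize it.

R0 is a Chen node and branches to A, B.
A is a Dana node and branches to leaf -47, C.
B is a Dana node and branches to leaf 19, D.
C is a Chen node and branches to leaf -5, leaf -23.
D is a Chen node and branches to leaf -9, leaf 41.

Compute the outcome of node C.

C (Chen): min(-5, -23) = -23

-23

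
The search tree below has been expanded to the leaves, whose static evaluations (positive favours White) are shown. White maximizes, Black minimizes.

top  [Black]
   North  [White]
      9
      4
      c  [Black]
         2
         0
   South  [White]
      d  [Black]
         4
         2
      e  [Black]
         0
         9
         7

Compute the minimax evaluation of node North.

9

c (Black): min(2, 0) = 0
North (White): max(9, 4, 0) = 9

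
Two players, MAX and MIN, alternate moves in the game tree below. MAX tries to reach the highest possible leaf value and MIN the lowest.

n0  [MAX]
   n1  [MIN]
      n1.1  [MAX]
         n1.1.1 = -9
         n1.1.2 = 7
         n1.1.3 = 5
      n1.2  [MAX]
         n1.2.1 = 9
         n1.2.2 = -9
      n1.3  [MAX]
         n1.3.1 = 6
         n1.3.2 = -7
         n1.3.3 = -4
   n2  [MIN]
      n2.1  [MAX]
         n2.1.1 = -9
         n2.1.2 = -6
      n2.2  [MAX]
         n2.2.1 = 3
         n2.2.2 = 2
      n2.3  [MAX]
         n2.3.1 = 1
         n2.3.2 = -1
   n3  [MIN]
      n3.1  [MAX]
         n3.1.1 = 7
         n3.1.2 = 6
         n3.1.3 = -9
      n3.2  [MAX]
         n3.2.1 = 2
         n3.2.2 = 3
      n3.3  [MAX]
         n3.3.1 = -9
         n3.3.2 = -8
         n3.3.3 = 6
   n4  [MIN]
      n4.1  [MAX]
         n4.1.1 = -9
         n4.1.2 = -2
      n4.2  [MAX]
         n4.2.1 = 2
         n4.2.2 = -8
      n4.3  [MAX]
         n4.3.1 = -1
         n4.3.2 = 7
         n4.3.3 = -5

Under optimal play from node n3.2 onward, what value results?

3

n3.2 (MAX): max(2, 3) = 3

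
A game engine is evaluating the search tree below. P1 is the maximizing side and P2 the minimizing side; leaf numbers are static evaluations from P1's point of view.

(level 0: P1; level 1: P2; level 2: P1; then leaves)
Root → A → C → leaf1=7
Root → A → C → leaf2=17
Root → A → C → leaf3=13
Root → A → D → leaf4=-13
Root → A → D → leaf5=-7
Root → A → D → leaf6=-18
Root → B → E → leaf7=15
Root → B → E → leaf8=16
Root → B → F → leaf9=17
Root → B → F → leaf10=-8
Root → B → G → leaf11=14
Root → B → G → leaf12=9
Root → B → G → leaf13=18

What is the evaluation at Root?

C (P1): max(7, 17, 13) = 17
D (P1): max(-13, -7, -18) = -7
A (P2): min(17, -7) = -7
E (P1): max(15, 16) = 16
F (P1): max(17, -8) = 17
G (P1): max(14, 9, 18) = 18
B (P2): min(16, 17, 18) = 16
Root (P1): max(-7, 16) = 16

16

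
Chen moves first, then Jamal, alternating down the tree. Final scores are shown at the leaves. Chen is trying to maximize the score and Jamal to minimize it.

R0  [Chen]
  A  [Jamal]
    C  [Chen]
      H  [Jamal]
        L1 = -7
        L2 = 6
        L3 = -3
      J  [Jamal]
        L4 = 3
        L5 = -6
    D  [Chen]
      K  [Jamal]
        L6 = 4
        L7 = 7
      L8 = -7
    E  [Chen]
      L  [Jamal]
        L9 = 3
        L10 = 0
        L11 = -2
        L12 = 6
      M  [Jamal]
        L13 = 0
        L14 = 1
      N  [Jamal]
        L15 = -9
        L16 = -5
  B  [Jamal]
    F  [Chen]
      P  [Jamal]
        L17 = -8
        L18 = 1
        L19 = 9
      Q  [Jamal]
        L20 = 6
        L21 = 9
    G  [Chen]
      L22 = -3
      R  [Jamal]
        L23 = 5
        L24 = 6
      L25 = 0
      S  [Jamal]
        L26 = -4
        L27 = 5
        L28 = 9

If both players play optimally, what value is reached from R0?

H (Jamal): min(-7, 6, -3) = -7
J (Jamal): min(3, -6) = -6
C (Chen): max(-7, -6) = -6
K (Jamal): min(4, 7) = 4
D (Chen): max(4, -7) = 4
L (Jamal): min(3, 0, -2, 6) = -2
M (Jamal): min(0, 1) = 0
N (Jamal): min(-9, -5) = -9
E (Chen): max(-2, 0, -9) = 0
A (Jamal): min(-6, 4, 0) = -6
P (Jamal): min(-8, 1, 9) = -8
Q (Jamal): min(6, 9) = 6
F (Chen): max(-8, 6) = 6
R (Jamal): min(5, 6) = 5
S (Jamal): min(-4, 5, 9) = -4
G (Chen): max(-3, 5, 0, -4) = 5
B (Jamal): min(6, 5) = 5
R0 (Chen): max(-6, 5) = 5

5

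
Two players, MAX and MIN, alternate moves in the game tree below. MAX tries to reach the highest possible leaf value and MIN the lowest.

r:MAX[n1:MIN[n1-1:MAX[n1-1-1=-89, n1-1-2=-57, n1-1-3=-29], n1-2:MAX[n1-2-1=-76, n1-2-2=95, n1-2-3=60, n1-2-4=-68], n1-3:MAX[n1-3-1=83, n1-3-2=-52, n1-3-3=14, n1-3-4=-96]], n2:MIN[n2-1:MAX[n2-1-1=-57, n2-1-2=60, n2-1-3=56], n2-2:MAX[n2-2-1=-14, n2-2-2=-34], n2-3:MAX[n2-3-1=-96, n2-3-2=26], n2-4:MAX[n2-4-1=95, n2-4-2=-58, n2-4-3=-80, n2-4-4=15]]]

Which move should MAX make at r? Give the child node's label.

n2

n1-1 (MAX): max(-89, -57, -29) = -29
n1-2 (MAX): max(-76, 95, 60, -68) = 95
n1-3 (MAX): max(83, -52, 14, -96) = 83
n1 (MIN): min(-29, 95, 83) = -29
n2-1 (MAX): max(-57, 60, 56) = 60
n2-2 (MAX): max(-14, -34) = -14
n2-3 (MAX): max(-96, 26) = 26
n2-4 (MAX): max(95, -58, -80, 15) = 95
n2 (MIN): min(60, -14, 26, 95) = -14
r (MAX): max(-29, -14) = -14
MAX at r wants the highest of {n1=-29, n2=-14}, so chooses n2.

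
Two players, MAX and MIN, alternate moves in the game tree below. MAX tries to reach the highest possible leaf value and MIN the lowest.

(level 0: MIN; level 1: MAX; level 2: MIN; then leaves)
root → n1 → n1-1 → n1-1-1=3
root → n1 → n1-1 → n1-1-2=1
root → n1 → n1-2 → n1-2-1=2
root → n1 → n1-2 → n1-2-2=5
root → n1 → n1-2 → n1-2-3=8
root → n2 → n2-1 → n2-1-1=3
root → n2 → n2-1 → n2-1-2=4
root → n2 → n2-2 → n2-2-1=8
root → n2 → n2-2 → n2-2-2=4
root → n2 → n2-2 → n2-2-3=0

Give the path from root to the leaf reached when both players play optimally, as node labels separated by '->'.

n1-1 (MIN): min(3, 1) = 1
n1-2 (MIN): min(2, 5, 8) = 2
n1 (MAX): max(1, 2) = 2
n2-1 (MIN): min(3, 4) = 3
n2-2 (MIN): min(8, 4, 0) = 0
n2 (MAX): max(3, 0) = 3
root (MIN): min(2, 3) = 2
At root, MIN picks n1 (lowest: 2).
At n1, MAX picks n1-2 (highest: 2).
At n1-2, MIN picks n1-2-1 (lowest: 2).
Terminal value 2.

root -> n1 -> n1-2 -> n1-2-1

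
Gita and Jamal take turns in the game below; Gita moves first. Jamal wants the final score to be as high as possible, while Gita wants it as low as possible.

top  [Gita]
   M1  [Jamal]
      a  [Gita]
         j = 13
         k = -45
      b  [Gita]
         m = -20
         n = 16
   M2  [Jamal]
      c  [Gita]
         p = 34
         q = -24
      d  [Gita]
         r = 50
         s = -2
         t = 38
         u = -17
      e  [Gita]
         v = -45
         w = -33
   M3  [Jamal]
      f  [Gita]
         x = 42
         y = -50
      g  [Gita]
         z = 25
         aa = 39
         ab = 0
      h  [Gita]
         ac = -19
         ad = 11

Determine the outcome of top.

-20

a (Gita): min(13, -45) = -45
b (Gita): min(-20, 16) = -20
M1 (Jamal): max(-45, -20) = -20
c (Gita): min(34, -24) = -24
d (Gita): min(50, -2, 38, -17) = -17
e (Gita): min(-45, -33) = -45
M2 (Jamal): max(-24, -17, -45) = -17
f (Gita): min(42, -50) = -50
g (Gita): min(25, 39, 0) = 0
h (Gita): min(-19, 11) = -19
M3 (Jamal): max(-50, 0, -19) = 0
top (Gita): min(-20, -17, 0) = -20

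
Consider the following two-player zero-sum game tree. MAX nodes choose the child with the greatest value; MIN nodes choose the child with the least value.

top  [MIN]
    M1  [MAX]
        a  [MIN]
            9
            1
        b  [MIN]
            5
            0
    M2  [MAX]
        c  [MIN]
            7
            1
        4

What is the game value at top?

a (MIN): min(9, 1) = 1
b (MIN): min(5, 0) = 0
M1 (MAX): max(1, 0) = 1
c (MIN): min(7, 1) = 1
M2 (MAX): max(1, 4) = 4
top (MIN): min(1, 4) = 1

1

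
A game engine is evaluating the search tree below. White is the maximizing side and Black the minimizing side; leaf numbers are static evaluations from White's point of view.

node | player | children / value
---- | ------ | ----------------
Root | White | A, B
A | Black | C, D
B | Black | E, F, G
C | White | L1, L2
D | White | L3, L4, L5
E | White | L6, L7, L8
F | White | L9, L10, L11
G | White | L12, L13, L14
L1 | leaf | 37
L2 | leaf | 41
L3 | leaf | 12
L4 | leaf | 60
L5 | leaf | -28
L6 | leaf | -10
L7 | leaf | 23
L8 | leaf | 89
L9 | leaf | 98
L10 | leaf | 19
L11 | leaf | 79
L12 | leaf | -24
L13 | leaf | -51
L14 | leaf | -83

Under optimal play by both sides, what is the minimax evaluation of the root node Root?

C (White): max(37, 41) = 41
D (White): max(12, 60, -28) = 60
A (Black): min(41, 60) = 41
E (White): max(-10, 23, 89) = 89
F (White): max(98, 19, 79) = 98
G (White): max(-24, -51, -83) = -24
B (Black): min(89, 98, -24) = -24
Root (White): max(41, -24) = 41

41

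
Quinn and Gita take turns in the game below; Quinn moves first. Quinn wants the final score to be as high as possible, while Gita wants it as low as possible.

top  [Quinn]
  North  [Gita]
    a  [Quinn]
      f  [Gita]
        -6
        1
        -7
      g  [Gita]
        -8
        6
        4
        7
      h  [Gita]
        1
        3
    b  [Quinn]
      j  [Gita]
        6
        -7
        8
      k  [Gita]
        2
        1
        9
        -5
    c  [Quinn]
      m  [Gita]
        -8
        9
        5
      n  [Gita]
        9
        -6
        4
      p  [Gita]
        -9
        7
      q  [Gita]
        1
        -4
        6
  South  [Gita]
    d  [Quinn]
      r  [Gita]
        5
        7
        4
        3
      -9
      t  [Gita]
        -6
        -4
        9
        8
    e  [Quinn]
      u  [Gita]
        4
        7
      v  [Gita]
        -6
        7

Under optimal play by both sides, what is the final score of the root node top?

3

f (Gita): min(-6, 1, -7) = -7
g (Gita): min(-8, 6, 4, 7) = -8
h (Gita): min(1, 3) = 1
a (Quinn): max(-7, -8, 1) = 1
j (Gita): min(6, -7, 8) = -7
k (Gita): min(2, 1, 9, -5) = -5
b (Quinn): max(-7, -5) = -5
m (Gita): min(-8, 9, 5) = -8
n (Gita): min(9, -6, 4) = -6
p (Gita): min(-9, 7) = -9
q (Gita): min(1, -4, 6) = -4
c (Quinn): max(-8, -6, -9, -4) = -4
North (Gita): min(1, -5, -4) = -5
r (Gita): min(5, 7, 4, 3) = 3
t (Gita): min(-6, -4, 9, 8) = -6
d (Quinn): max(3, -9, -6) = 3
u (Gita): min(4, 7) = 4
v (Gita): min(-6, 7) = -6
e (Quinn): max(4, -6) = 4
South (Gita): min(3, 4) = 3
top (Quinn): max(-5, 3) = 3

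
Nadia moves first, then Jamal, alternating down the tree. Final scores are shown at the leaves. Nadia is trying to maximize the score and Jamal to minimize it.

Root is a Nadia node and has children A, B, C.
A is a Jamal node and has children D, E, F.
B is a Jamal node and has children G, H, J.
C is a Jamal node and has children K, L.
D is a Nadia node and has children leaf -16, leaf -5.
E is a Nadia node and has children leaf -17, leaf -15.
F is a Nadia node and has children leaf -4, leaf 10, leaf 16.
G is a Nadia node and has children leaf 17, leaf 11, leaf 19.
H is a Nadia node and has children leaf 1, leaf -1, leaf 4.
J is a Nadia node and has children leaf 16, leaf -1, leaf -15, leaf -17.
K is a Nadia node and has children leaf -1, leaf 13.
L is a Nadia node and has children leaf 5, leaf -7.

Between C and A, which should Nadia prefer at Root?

K (Nadia): max(-1, 13) = 13
L (Nadia): max(5, -7) = 5
C (Jamal): min(13, 5) = 5
D (Nadia): max(-16, -5) = -5
E (Nadia): max(-17, -15) = -15
F (Nadia): max(-4, 10, 16) = 16
A (Jamal): min(-5, -15, 16) = -15
Nadia prefers the higher value; C=5, A=-15. C is better since 5 > -15.

C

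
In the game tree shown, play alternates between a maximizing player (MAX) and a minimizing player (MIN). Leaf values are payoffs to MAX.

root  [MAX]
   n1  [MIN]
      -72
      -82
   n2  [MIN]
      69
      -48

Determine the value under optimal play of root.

-48

n1 (MIN): min(-72, -82) = -82
n2 (MIN): min(69, -48) = -48
root (MAX): max(-82, -48) = -48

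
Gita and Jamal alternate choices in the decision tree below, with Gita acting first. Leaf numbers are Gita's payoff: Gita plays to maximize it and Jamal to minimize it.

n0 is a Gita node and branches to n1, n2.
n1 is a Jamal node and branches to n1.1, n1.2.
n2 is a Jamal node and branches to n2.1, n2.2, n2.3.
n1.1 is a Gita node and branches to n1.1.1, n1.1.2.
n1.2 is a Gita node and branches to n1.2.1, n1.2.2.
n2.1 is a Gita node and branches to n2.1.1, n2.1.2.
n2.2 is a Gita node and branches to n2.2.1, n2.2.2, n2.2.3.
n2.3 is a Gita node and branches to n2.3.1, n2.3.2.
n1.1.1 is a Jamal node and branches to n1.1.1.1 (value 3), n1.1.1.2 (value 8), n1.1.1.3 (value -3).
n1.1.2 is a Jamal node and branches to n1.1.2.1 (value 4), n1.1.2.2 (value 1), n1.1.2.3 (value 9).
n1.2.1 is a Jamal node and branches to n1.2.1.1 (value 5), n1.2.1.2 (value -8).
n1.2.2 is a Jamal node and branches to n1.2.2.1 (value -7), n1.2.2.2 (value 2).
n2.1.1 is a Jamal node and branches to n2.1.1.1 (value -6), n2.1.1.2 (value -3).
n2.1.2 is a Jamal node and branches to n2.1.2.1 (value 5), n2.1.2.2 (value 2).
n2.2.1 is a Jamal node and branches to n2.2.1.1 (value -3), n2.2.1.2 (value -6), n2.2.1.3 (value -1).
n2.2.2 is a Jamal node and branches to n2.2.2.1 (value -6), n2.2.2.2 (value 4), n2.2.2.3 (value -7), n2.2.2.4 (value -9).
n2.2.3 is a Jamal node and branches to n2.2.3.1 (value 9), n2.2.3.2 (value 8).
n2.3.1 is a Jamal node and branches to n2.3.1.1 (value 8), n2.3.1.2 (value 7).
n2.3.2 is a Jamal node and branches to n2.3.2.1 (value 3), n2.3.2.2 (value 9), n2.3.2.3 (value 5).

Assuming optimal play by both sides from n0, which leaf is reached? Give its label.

n2.1.2.2

n1.1.1 (Jamal): min(3, 8, -3) = -3
n1.1.2 (Jamal): min(4, 1, 9) = 1
n1.1 (Gita): max(-3, 1) = 1
n1.2.1 (Jamal): min(5, -8) = -8
n1.2.2 (Jamal): min(-7, 2) = -7
n1.2 (Gita): max(-8, -7) = -7
n1 (Jamal): min(1, -7) = -7
n2.1.1 (Jamal): min(-6, -3) = -6
n2.1.2 (Jamal): min(5, 2) = 2
n2.1 (Gita): max(-6, 2) = 2
n2.2.1 (Jamal): min(-3, -6, -1) = -6
n2.2.2 (Jamal): min(-6, 4, -7, -9) = -9
n2.2.3 (Jamal): min(9, 8) = 8
n2.2 (Gita): max(-6, -9, 8) = 8
n2.3.1 (Jamal): min(8, 7) = 7
n2.3.2 (Jamal): min(3, 9, 5) = 3
n2.3 (Gita): max(7, 3) = 7
n2 (Jamal): min(2, 8, 7) = 2
n0 (Gita): max(-7, 2) = 2
At n0, Gita picks n2 (highest: 2).
At n2, Jamal picks n2.1 (lowest: 2).
At n2.1, Gita picks n2.1.2 (highest: 2).
At n2.1.2, Jamal picks n2.1.2.2 (lowest: 2).
Terminal value 2.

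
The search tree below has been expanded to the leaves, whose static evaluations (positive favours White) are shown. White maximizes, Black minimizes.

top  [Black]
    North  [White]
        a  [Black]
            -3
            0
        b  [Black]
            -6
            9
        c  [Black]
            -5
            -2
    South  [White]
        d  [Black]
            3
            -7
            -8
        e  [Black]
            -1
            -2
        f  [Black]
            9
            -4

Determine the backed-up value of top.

-3

a (Black): min(-3, 0) = -3
b (Black): min(-6, 9) = -6
c (Black): min(-5, -2) = -5
North (White): max(-3, -6, -5) = -3
d (Black): min(3, -7, -8) = -8
e (Black): min(-1, -2) = -2
f (Black): min(9, -4) = -4
South (White): max(-8, -2, -4) = -2
top (Black): min(-3, -2) = -3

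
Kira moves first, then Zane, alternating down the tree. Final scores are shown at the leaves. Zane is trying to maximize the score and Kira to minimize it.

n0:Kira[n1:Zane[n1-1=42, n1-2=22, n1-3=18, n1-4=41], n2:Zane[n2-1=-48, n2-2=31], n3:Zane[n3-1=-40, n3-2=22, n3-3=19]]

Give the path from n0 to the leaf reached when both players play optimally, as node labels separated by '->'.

n0 -> n3 -> n3-2

n1 (Zane): max(42, 22, 18, 41) = 42
n2 (Zane): max(-48, 31) = 31
n3 (Zane): max(-40, 22, 19) = 22
n0 (Kira): min(42, 31, 22) = 22
At n0, Kira picks n3 (lowest: 22).
At n3, Zane picks n3-2 (highest: 22).
Terminal value 22.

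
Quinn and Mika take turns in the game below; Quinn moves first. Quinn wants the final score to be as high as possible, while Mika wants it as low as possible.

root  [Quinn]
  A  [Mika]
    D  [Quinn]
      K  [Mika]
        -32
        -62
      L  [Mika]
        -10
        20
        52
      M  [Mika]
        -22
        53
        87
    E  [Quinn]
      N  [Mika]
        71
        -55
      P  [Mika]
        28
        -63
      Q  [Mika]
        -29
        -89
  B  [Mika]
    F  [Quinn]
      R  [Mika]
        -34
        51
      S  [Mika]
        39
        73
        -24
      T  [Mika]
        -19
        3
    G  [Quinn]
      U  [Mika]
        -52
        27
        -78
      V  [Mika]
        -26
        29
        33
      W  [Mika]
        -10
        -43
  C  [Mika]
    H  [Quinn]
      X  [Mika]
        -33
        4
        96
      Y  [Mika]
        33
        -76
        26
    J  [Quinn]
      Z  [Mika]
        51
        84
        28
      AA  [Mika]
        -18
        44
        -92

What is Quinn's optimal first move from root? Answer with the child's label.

K (Mika): min(-32, -62) = -62
L (Mika): min(-10, 20, 52) = -10
M (Mika): min(-22, 53, 87) = -22
D (Quinn): max(-62, -10, -22) = -10
N (Mika): min(71, -55) = -55
P (Mika): min(28, -63) = -63
Q (Mika): min(-29, -89) = -89
E (Quinn): max(-55, -63, -89) = -55
A (Mika): min(-10, -55) = -55
R (Mika): min(-34, 51) = -34
S (Mika): min(39, 73, -24) = -24
T (Mika): min(-19, 3) = -19
F (Quinn): max(-34, -24, -19) = -19
U (Mika): min(-52, 27, -78) = -78
V (Mika): min(-26, 29, 33) = -26
W (Mika): min(-10, -43) = -43
G (Quinn): max(-78, -26, -43) = -26
B (Mika): min(-19, -26) = -26
X (Mika): min(-33, 4, 96) = -33
Y (Mika): min(33, -76, 26) = -76
H (Quinn): max(-33, -76) = -33
Z (Mika): min(51, 84, 28) = 28
AA (Mika): min(-18, 44, -92) = -92
J (Quinn): max(28, -92) = 28
C (Mika): min(-33, 28) = -33
root (Quinn): max(-55, -26, -33) = -26
Quinn at root wants the highest of {A=-55, B=-26, C=-33}, so chooses B.

B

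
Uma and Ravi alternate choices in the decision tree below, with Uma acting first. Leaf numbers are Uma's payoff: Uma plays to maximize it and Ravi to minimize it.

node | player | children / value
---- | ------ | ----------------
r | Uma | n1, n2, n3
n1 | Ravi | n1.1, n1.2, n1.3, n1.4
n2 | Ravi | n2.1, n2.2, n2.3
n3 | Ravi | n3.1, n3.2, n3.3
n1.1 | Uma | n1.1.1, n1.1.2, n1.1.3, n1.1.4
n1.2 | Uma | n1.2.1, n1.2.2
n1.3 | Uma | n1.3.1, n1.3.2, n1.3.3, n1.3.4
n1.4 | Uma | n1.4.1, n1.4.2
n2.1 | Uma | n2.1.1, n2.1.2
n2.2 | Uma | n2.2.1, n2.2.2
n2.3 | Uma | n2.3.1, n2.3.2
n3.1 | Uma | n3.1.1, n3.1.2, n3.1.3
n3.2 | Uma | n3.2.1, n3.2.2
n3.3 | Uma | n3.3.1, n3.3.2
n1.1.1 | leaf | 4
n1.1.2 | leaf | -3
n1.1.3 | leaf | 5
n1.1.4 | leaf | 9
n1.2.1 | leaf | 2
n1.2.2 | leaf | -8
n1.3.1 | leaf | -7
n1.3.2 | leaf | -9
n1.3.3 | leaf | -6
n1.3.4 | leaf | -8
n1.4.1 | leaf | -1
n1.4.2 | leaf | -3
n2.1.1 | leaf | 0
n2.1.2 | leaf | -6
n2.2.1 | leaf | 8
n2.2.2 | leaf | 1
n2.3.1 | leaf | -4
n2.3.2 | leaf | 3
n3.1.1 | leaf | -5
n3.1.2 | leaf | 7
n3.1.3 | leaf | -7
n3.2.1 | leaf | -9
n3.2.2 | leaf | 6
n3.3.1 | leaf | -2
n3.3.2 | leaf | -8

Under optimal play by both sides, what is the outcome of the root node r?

0

n1.1 (Uma): max(4, -3, 5, 9) = 9
n1.2 (Uma): max(2, -8) = 2
n1.3 (Uma): max(-7, -9, -6, -8) = -6
n1.4 (Uma): max(-1, -3) = -1
n1 (Ravi): min(9, 2, -6, -1) = -6
n2.1 (Uma): max(0, -6) = 0
n2.2 (Uma): max(8, 1) = 8
n2.3 (Uma): max(-4, 3) = 3
n2 (Ravi): min(0, 8, 3) = 0
n3.1 (Uma): max(-5, 7, -7) = 7
n3.2 (Uma): max(-9, 6) = 6
n3.3 (Uma): max(-2, -8) = -2
n3 (Ravi): min(7, 6, -2) = -2
r (Uma): max(-6, 0, -2) = 0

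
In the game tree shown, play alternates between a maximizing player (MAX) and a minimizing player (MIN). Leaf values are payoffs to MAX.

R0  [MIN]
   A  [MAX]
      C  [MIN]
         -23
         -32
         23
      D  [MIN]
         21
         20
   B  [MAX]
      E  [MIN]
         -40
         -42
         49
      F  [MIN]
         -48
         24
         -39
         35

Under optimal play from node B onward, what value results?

-42

E (MIN): min(-40, -42, 49) = -42
F (MIN): min(-48, 24, -39, 35) = -48
B (MAX): max(-42, -48) = -42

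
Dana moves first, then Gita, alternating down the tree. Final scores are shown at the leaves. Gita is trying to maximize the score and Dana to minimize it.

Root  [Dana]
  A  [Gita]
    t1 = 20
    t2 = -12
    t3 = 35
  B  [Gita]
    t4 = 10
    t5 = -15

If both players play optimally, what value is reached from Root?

A (Gita): max(20, -12, 35) = 35
B (Gita): max(10, -15) = 10
Root (Dana): min(35, 10) = 10

10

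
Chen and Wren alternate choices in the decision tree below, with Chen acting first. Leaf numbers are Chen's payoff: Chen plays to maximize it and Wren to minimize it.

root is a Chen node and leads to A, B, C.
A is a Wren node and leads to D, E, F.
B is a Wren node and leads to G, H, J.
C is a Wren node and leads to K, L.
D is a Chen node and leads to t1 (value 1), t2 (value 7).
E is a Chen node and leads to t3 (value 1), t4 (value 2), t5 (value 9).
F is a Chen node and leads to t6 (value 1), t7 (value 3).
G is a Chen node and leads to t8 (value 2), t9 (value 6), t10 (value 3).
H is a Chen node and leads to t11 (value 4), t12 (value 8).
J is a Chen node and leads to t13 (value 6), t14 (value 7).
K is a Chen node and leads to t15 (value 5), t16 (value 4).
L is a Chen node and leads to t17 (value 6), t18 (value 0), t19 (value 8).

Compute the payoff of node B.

6

G (Chen): max(2, 6, 3) = 6
H (Chen): max(4, 8) = 8
J (Chen): max(6, 7) = 7
B (Wren): min(6, 8, 7) = 6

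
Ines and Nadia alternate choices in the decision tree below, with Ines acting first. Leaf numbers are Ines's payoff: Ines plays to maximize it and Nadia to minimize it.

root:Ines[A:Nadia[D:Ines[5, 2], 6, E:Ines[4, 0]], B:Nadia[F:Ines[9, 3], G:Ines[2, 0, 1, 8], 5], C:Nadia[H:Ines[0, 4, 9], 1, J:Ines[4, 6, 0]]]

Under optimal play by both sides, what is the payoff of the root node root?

D (Ines): max(5, 2) = 5
E (Ines): max(4, 0) = 4
A (Nadia): min(5, 6, 4) = 4
F (Ines): max(9, 3) = 9
G (Ines): max(2, 0, 1, 8) = 8
B (Nadia): min(9, 8, 5) = 5
H (Ines): max(0, 4, 9) = 9
J (Ines): max(4, 6, 0) = 6
C (Nadia): min(9, 1, 6) = 1
root (Ines): max(4, 5, 1) = 5

5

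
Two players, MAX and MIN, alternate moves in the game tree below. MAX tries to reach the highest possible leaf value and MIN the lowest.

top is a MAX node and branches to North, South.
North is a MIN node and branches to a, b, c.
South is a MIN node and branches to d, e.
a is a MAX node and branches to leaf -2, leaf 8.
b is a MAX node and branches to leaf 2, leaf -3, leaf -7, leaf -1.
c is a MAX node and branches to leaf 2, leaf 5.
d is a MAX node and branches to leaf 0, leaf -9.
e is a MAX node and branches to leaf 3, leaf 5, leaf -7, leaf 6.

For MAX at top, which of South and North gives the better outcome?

North

d (MAX): max(0, -9) = 0
e (MAX): max(3, 5, -7, 6) = 6
South (MIN): min(0, 6) = 0
a (MAX): max(-2, 8) = 8
b (MAX): max(2, -3, -7, -1) = 2
c (MAX): max(2, 5) = 5
North (MIN): min(8, 2, 5) = 2
MAX prefers the higher value; South=0, North=2. North is better since 2 > 0.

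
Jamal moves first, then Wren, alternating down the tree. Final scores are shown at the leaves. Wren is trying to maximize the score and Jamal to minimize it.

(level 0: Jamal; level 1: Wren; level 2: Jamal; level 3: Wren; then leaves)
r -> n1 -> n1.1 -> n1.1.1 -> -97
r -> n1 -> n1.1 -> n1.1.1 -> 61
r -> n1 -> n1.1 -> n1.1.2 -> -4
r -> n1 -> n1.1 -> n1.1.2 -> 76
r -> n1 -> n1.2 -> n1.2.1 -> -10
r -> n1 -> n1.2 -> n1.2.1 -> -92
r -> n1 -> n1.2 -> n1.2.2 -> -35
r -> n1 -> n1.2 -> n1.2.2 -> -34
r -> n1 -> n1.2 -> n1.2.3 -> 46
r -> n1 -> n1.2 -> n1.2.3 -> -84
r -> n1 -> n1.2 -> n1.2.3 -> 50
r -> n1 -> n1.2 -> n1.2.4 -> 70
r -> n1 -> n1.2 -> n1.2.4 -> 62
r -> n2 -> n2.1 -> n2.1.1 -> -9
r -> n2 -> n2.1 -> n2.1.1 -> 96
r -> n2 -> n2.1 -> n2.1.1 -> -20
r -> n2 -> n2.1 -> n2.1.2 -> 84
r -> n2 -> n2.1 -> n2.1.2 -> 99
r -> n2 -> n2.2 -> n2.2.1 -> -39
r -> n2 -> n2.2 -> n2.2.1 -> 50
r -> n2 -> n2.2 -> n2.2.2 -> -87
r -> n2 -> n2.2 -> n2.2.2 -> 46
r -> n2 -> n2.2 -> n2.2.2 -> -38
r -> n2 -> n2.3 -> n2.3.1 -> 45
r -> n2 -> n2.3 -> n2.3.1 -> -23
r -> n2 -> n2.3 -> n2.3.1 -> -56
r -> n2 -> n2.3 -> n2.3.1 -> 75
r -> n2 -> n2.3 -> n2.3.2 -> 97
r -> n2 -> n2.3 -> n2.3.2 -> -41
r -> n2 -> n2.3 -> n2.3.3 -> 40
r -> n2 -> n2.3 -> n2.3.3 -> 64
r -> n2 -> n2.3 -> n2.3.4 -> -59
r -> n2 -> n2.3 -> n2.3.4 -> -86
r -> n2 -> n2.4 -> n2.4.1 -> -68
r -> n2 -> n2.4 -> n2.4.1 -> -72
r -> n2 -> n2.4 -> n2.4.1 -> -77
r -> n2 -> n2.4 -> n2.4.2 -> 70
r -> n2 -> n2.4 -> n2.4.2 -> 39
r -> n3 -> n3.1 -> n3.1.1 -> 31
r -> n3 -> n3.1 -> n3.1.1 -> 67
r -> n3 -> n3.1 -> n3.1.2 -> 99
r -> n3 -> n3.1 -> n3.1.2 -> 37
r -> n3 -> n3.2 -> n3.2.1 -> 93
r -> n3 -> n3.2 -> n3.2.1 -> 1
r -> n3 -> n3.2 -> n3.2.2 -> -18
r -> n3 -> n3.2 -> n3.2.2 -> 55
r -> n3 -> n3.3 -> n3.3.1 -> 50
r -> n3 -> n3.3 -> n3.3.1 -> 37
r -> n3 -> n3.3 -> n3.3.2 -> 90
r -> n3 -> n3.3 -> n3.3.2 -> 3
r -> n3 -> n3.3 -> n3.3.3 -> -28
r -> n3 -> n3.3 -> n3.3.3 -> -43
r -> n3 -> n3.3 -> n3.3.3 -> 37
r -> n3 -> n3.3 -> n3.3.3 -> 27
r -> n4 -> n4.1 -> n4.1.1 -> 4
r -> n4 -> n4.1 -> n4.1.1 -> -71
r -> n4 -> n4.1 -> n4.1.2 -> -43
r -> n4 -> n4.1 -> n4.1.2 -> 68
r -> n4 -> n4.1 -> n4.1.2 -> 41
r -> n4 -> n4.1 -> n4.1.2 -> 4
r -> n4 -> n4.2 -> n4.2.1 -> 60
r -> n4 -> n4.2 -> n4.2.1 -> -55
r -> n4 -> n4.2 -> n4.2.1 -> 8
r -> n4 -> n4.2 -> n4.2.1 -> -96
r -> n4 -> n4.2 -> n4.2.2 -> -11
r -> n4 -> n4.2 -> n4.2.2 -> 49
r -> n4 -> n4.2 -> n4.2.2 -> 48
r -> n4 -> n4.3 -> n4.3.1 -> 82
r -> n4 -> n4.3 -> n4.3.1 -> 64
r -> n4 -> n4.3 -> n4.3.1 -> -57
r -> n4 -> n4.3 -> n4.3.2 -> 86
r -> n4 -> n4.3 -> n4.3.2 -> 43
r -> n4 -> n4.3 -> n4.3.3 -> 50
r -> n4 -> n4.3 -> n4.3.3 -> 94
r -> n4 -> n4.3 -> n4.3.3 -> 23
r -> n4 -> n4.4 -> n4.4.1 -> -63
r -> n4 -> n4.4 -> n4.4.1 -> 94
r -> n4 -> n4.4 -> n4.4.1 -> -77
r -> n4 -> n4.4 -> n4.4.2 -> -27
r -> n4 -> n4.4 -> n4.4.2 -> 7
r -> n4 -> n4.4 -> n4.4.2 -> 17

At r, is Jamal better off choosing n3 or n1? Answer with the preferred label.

n3.1.1 (Wren): max(31, 67) = 67
n3.1.2 (Wren): max(99, 37) = 99
n3.1 (Jamal): min(67, 99) = 67
n3.2.1 (Wren): max(93, 1) = 93
n3.2.2 (Wren): max(-18, 55) = 55
n3.2 (Jamal): min(93, 55) = 55
n3.3.1 (Wren): max(50, 37) = 50
n3.3.2 (Wren): max(90, 3) = 90
n3.3.3 (Wren): max(-28, -43, 37, 27) = 37
n3.3 (Jamal): min(50, 90, 37) = 37
n3 (Wren): max(67, 55, 37) = 67
n1.1.1 (Wren): max(-97, 61) = 61
n1.1.2 (Wren): max(-4, 76) = 76
n1.1 (Jamal): min(61, 76) = 61
n1.2.1 (Wren): max(-10, -92) = -10
n1.2.2 (Wren): max(-35, -34) = -34
n1.2.3 (Wren): max(46, -84, 50) = 50
n1.2.4 (Wren): max(70, 62) = 70
n1.2 (Jamal): min(-10, -34, 50, 70) = -34
n1 (Wren): max(61, -34) = 61
Jamal prefers the lower value; n3=67, n1=61. n1 is better since 61 < 67.

n1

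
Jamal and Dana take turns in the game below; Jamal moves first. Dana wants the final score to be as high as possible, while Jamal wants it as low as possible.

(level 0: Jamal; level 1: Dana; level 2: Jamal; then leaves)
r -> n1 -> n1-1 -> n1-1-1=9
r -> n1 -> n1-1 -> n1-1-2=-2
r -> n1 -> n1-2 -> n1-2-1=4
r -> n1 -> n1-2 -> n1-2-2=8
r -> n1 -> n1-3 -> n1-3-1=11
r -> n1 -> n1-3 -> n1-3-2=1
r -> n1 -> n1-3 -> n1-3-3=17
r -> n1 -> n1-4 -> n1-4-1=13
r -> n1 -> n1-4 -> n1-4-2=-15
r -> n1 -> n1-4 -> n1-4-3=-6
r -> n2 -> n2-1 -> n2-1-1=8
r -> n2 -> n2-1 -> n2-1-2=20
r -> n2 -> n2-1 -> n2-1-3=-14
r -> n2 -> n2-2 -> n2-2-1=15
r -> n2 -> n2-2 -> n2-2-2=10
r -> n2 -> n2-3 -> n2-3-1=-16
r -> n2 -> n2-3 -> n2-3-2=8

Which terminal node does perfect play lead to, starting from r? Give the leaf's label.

n1-1 (Jamal): min(9, -2) = -2
n1-2 (Jamal): min(4, 8) = 4
n1-3 (Jamal): min(11, 1, 17) = 1
n1-4 (Jamal): min(13, -15, -6) = -15
n1 (Dana): max(-2, 4, 1, -15) = 4
n2-1 (Jamal): min(8, 20, -14) = -14
n2-2 (Jamal): min(15, 10) = 10
n2-3 (Jamal): min(-16, 8) = -16
n2 (Dana): max(-14, 10, -16) = 10
r (Jamal): min(4, 10) = 4
At r, Jamal picks n1 (lowest: 4).
At n1, Dana picks n1-2 (highest: 4).
At n1-2, Jamal picks n1-2-1 (lowest: 4).
Terminal value 4.

n1-2-1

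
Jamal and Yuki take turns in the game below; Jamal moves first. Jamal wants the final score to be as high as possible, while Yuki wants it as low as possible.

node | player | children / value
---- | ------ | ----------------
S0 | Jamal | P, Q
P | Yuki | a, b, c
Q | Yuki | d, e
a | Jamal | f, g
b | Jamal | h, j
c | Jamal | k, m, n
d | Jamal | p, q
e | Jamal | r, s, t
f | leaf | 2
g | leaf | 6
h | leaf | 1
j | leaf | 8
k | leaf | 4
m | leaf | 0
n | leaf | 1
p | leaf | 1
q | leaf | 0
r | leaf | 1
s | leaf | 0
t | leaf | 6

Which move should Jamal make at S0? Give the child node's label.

a (Jamal): max(2, 6) = 6
b (Jamal): max(1, 8) = 8
c (Jamal): max(4, 0, 1) = 4
P (Yuki): min(6, 8, 4) = 4
d (Jamal): max(1, 0) = 1
e (Jamal): max(1, 0, 6) = 6
Q (Yuki): min(1, 6) = 1
S0 (Jamal): max(4, 1) = 4
Jamal at S0 wants the highest of {P=4, Q=1}, so chooses P.

P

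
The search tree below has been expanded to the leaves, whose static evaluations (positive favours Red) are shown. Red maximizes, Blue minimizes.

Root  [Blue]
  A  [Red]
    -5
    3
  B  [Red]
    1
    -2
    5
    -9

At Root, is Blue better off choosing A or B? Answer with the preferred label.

A

A (Red): max(-5, 3) = 3
B (Red): max(1, -2, 5, -9) = 5
Blue prefers the lower value; A=3, B=5. A is better since 3 < 5.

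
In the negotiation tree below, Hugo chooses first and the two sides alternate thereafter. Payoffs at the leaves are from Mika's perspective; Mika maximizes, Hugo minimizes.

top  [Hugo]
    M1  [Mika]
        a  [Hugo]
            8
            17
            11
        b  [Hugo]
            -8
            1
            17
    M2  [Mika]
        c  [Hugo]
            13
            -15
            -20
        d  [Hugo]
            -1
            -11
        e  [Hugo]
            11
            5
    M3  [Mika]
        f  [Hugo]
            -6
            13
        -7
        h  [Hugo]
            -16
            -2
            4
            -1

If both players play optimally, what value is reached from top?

a (Hugo): min(8, 17, 11) = 8
b (Hugo): min(-8, 1, 17) = -8
M1 (Mika): max(8, -8) = 8
c (Hugo): min(13, -15, -20) = -20
d (Hugo): min(-1, -11) = -11
e (Hugo): min(11, 5) = 5
M2 (Mika): max(-20, -11, 5) = 5
f (Hugo): min(-6, 13) = -6
h (Hugo): min(-16, -2, 4, -1) = -16
M3 (Mika): max(-6, -7, -16) = -6
top (Hugo): min(8, 5, -6) = -6

-6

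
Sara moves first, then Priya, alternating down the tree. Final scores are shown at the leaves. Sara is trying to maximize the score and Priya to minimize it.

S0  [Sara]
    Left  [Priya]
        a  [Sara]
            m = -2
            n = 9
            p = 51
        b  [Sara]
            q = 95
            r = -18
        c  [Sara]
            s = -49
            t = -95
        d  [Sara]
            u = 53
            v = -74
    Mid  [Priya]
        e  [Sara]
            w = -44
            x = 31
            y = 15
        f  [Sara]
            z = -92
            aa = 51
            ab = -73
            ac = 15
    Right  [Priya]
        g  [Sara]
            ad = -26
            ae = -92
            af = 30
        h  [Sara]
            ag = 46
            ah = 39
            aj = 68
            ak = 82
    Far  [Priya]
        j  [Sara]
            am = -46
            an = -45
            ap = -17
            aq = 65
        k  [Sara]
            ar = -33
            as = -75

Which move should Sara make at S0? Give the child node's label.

a (Sara): max(-2, 9, 51) = 51
b (Sara): max(95, -18) = 95
c (Sara): max(-49, -95) = -49
d (Sara): max(53, -74) = 53
Left (Priya): min(51, 95, -49, 53) = -49
e (Sara): max(-44, 31, 15) = 31
f (Sara): max(-92, 51, -73, 15) = 51
Mid (Priya): min(31, 51) = 31
g (Sara): max(-26, -92, 30) = 30
h (Sara): max(46, 39, 68, 82) = 82
Right (Priya): min(30, 82) = 30
j (Sara): max(-46, -45, -17, 65) = 65
k (Sara): max(-33, -75) = -33
Far (Priya): min(65, -33) = -33
S0 (Sara): max(-49, 31, 30, -33) = 31
Sara at S0 wants the highest of {Left=-49, Mid=31, Right=30, Far=-33}, so chooses Mid.

Mid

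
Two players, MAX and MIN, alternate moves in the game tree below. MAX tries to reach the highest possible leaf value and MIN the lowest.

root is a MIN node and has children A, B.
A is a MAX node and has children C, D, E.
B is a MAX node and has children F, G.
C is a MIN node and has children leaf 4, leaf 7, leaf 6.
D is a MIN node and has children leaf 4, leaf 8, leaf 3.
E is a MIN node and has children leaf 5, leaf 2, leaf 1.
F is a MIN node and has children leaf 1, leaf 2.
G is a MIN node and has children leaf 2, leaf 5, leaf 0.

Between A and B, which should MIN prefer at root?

B

C (MIN): min(4, 7, 6) = 4
D (MIN): min(4, 8, 3) = 3
E (MIN): min(5, 2, 1) = 1
A (MAX): max(4, 3, 1) = 4
F (MIN): min(1, 2) = 1
G (MIN): min(2, 5, 0) = 0
B (MAX): max(1, 0) = 1
MIN prefers the lower value; A=4, B=1. B is better since 1 < 4.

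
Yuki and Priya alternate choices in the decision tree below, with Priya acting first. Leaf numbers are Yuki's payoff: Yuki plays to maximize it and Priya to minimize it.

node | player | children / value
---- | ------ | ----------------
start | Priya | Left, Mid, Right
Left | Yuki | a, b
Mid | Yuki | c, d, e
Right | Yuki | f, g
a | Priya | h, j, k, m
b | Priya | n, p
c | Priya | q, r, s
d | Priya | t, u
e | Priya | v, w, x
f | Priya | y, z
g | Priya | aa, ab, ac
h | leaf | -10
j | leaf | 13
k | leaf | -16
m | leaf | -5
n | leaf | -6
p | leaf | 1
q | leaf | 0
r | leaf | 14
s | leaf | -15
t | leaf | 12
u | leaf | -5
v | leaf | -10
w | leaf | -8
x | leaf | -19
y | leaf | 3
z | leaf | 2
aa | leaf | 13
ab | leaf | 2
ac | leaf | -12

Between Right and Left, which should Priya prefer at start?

f (Priya): min(3, 2) = 2
g (Priya): min(13, 2, -12) = -12
Right (Yuki): max(2, -12) = 2
a (Priya): min(-10, 13, -16, -5) = -16
b (Priya): min(-6, 1) = -6
Left (Yuki): max(-16, -6) = -6
Priya prefers the lower value; Right=2, Left=-6. Left is better since -6 < 2.

Left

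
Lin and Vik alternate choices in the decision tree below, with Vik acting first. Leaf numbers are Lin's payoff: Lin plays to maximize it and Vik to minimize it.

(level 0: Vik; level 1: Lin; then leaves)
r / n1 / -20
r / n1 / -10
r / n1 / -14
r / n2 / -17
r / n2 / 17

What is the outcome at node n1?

-10

n1 (Lin): max(-20, -10, -14) = -10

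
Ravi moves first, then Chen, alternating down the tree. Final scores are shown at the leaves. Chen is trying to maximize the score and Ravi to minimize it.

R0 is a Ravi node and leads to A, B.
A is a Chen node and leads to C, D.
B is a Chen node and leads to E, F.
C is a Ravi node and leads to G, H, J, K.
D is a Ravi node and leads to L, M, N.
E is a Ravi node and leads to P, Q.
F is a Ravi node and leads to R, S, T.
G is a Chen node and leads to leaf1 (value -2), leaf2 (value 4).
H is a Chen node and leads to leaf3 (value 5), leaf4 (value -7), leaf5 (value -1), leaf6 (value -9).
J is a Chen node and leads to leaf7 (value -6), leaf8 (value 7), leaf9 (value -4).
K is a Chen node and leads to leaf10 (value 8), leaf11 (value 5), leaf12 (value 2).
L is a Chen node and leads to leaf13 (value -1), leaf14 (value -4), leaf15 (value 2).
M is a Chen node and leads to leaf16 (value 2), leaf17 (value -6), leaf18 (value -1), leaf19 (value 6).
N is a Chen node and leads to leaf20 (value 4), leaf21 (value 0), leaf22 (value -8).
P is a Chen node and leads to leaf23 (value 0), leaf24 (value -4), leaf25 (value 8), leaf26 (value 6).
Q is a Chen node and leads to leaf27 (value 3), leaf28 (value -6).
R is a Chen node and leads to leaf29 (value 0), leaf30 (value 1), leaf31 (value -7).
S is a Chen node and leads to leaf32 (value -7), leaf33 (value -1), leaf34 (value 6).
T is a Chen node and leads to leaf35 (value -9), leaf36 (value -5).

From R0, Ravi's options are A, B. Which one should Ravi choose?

G (Chen): max(-2, 4) = 4
H (Chen): max(5, -7, -1, -9) = 5
J (Chen): max(-6, 7, -4) = 7
K (Chen): max(8, 5, 2) = 8
C (Ravi): min(4, 5, 7, 8) = 4
L (Chen): max(-1, -4, 2) = 2
M (Chen): max(2, -6, -1, 6) = 6
N (Chen): max(4, 0, -8) = 4
D (Ravi): min(2, 6, 4) = 2
A (Chen): max(4, 2) = 4
P (Chen): max(0, -4, 8, 6) = 8
Q (Chen): max(3, -6) = 3
E (Ravi): min(8, 3) = 3
R (Chen): max(0, 1, -7) = 1
S (Chen): max(-7, -1, 6) = 6
T (Chen): max(-9, -5) = -5
F (Ravi): min(1, 6, -5) = -5
B (Chen): max(3, -5) = 3
R0 (Ravi): min(4, 3) = 3
Ravi at R0 wants the lowest of {A=4, B=3}, so chooses B.

B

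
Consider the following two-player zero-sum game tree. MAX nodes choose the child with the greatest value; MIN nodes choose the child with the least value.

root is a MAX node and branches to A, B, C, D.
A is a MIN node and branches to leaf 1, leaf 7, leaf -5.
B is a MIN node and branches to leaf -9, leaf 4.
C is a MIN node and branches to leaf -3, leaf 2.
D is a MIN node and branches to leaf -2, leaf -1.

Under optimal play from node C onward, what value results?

-3

C (MIN): min(-3, 2) = -3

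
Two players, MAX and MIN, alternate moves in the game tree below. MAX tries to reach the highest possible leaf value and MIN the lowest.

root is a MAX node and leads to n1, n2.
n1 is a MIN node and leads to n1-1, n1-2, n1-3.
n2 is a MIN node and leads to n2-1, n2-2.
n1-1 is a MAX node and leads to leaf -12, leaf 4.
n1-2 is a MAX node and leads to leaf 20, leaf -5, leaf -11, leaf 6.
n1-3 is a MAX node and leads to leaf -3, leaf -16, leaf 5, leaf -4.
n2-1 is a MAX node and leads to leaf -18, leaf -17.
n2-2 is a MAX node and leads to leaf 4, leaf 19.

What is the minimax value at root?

4

n1-1 (MAX): max(-12, 4) = 4
n1-2 (MAX): max(20, -5, -11, 6) = 20
n1-3 (MAX): max(-3, -16, 5, -4) = 5
n1 (MIN): min(4, 20, 5) = 4
n2-1 (MAX): max(-18, -17) = -17
n2-2 (MAX): max(4, 19) = 19
n2 (MIN): min(-17, 19) = -17
root (MAX): max(4, -17) = 4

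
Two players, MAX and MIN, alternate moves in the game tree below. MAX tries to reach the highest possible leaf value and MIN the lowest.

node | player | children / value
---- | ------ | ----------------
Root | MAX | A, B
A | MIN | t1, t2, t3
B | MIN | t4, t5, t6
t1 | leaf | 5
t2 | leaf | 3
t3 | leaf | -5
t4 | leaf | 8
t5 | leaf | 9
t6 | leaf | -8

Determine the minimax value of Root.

-5

A (MIN): min(5, 3, -5) = -5
B (MIN): min(8, 9, -8) = -8
Root (MAX): max(-5, -8) = -5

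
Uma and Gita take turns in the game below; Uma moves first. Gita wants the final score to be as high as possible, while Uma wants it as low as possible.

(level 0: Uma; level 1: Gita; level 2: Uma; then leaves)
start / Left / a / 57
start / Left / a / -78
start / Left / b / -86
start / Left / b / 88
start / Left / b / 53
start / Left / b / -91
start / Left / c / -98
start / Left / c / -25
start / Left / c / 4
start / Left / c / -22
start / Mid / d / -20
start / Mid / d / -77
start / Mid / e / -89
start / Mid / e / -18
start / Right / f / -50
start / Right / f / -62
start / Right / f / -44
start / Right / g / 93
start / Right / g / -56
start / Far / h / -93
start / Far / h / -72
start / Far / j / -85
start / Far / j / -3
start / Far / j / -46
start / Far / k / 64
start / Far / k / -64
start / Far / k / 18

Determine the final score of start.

a (Uma): min(57, -78) = -78
b (Uma): min(-86, 88, 53, -91) = -91
c (Uma): min(-98, -25, 4, -22) = -98
Left (Gita): max(-78, -91, -98) = -78
d (Uma): min(-20, -77) = -77
e (Uma): min(-89, -18) = -89
Mid (Gita): max(-77, -89) = -77
f (Uma): min(-50, -62, -44) = -62
g (Uma): min(93, -56) = -56
Right (Gita): max(-62, -56) = -56
h (Uma): min(-93, -72) = -93
j (Uma): min(-85, -3, -46) = -85
k (Uma): min(64, -64, 18) = -64
Far (Gita): max(-93, -85, -64) = -64
start (Uma): min(-78, -77, -56, -64) = -78

-78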